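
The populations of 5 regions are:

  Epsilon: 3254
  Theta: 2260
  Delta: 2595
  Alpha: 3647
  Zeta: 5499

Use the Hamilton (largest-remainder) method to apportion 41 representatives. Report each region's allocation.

Total 17255; standard divisor 17255/41 ≈ 420.854.
Standard quotas: Epsilon 7.7319, Theta 5.3700, Delta 6.1660, Alpha 8.6657, Zeta 13.0663.
Lower quotas: Epsilon 7, Theta 5, Delta 6, Alpha 8, Zeta 13 (sum 39, leaving 2 seats).
Remainders in descending order: Epsilon 0.7319, Alpha 0.6657, Theta 0.3700, Delta 0.1660, Zeta 0.0663.
Largest remainders: Epsilon, Alpha receive the extra seats.

Epsilon=8, Theta=5, Delta=6, Alpha=9, Zeta=13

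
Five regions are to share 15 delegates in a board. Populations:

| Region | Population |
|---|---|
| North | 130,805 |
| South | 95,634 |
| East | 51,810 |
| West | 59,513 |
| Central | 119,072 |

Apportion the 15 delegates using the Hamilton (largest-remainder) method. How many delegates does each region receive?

North=4, South=3, East=2, West=2, Central=4

The standard divisor is 456834/15 ≈ 30455.6.
Standard quotas: North 4.2949, South 3.1401, East 1.7012, West 1.9541, Central 3.9097.
Lower quotas: North 4, South 3, East 1, West 1, Central 3 (sum 12, leaving 3 seats).
Remainders in descending order: West 0.9541, Central 0.9097, East 0.7012, North 0.2949, South 0.1401.
The surplus seats go to West, Central, East.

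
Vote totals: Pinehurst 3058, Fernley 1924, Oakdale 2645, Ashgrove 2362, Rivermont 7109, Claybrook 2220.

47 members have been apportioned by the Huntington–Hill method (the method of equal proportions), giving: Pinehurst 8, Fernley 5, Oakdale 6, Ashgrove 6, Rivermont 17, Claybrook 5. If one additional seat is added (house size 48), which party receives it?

Priority for the next seat is population ÷ (√(s·(s+1))).
Priorities: Pinehurst 360.389, Fernley 351.273, Oakdale 408.132, Ashgrove 364.465, Rivermont 406.394, Claybrook 405.315.
Highest priority: Oakdale.

Oakdale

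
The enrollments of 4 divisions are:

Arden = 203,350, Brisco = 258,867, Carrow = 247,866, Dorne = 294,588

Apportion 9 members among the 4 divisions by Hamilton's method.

Total 1004671; standard divisor 1004671/9 ≈ 111630.111.
Standard quotas: Arden 1.8216, Brisco 2.3190, Carrow 2.2204, Dorne 2.6390.
Lower quotas: Arden 1, Brisco 2, Carrow 2, Dorne 2 (sum 7, leaving 2 seats).
Remainders in descending order: Arden 0.8216, Dorne 0.6390, Brisco 0.3190, Carrow 0.2204.
Largest remainders: Arden, Dorne receive the extra seats.

Arden=2, Brisco=2, Carrow=2, Dorne=3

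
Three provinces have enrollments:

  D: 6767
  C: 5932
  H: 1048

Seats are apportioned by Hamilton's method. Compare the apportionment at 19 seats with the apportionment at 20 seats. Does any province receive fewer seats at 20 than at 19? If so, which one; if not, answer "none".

At 19 seats: D 9, C 8, H 2.
At 20 seats: D 10, C 9, H 1.
H drops from 2 to 1.

H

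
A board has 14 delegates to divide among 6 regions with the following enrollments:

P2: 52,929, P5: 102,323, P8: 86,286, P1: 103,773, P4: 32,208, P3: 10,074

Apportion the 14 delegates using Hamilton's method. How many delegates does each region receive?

P2: 2, P5: 4, P8: 3, P1: 4, P4: 1, P3: 0

The standard divisor is 387593/14 ≈ 27685.214.
Standard quotas: P2 1.9118, P5 3.6959, P8 3.1167, P1 3.7483, P4 1.1634, P3 0.3639.
Lower quotas: P2 1, P5 3, P8 3, P1 3, P4 1, P3 0 (sum 11, leaving 3 seats).
Remainders in descending order: P2 0.9118, P1 0.7483, P5 0.6959, P3 0.3639, P4 0.1634, P8 0.1167.
The surplus seats go to P2, P1, P5.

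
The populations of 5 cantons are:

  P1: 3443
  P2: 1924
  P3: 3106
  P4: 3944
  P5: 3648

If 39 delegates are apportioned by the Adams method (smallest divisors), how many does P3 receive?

8

Standard divisor 16065/39 ≈ 411.923; standard quotas: P1 8.358, P2 4.671, P3 7.540, P4 9.575, P5 8.856.
Rounding up gives 9, 5, 8, 10, 9 = 41 seats, so the divisor must be adjusted.
With modified divisor 440: modified quotas P1 7.825, P2 4.373, P3 7.059, P4 8.964, P5 8.291.
Rounding up: P1 8, P2 5, P3 8, P4 9, P5 9 (total 39).
P3 receives 8.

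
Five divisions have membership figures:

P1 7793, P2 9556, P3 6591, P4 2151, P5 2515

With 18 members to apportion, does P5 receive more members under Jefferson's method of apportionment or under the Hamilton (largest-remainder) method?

Jefferson: P1 5, P2 7, P3 4, P4 1, P5 1.
Hamilton: P1 5, P2 6, P3 4, P4 1, P5 2.
P5 gets 1 under Jefferson and 2 under Hamilton.

Hamilton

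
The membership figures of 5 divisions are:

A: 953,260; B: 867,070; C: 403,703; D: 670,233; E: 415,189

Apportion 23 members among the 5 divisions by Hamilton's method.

The standard divisor is 3309455/23 ≈ 143889.348.
Standard quotas: A 6.6250, B 6.0259, C 2.8056, D 4.6580, E 2.8855.
Lower quotas: A 6, B 6, C 2, D 4, E 2 (sum 20, leaving 3 seats).
Remainders in descending order: E 0.8855, C 0.8056, D 0.6580, A 0.6250, B 0.0259.
The surplus seats go to E, C, D.

A: 6, B: 6, C: 3, D: 5, E: 3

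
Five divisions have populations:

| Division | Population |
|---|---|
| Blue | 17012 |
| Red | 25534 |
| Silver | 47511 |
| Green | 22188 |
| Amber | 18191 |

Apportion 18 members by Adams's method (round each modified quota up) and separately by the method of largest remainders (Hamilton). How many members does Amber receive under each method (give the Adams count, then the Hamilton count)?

3 and 2

Adams: Blue 2, Red 4, Silver 6, Green 3, Amber 3.
Hamilton: Blue 2, Red 4, Silver 7, Green 3, Amber 2.
Amber gets 3 under Adams and 2 under Hamilton.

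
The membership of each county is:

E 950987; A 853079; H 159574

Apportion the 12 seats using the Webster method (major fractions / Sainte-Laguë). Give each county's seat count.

Standard divisor 1963640/12 ≈ 163636.667; standard quotas: E 5.812, A 5.213, H 0.975.
Rounding to the nearest integer gives E 6, A 5, H 1 — total 12, matching the house size, so no adjustment is needed.

E 6, A 5, H 1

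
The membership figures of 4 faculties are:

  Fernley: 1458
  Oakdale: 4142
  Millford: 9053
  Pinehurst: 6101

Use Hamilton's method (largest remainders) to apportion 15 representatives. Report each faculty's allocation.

Standard divisor: 20754 ÷ 15 ≈ 1383.6.
Standard quotas: Fernley 1.0538, Oakdale 2.9936, Millford 6.5431, Pinehurst 4.4095.
Lower quotas: Fernley 1, Oakdale 2, Millford 6, Pinehurst 4 (sum 13, leaving 2 seats).
Remainders in descending order: Oakdale 0.9936, Millford 0.5431, Pinehurst 0.4095, Fernley 0.0538.
The surplus seats go to Oakdale, Millford.

Fernley=1, Oakdale=3, Millford=7, Pinehurst=4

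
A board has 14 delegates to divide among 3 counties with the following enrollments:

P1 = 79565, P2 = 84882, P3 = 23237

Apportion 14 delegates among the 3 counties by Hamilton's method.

P1: 6, P2: 6, P3: 2

Total 187684; standard divisor 187684/14 = 13406.
Standard quotas: P1 5.9350, P2 6.3316, P3 1.7333.
Lower quotas: P1 5, P2 6, P3 1 (sum 12, leaving 2 seats).
Remainders in descending order: P1 0.9350, P3 0.7333, P2 0.3316.
Largest remainders: P1, P3 receive the extra seats.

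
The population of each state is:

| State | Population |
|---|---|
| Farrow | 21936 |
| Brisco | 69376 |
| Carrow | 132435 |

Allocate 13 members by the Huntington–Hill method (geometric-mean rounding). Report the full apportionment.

With divisor 16652: modified quotas Farrow 1.317, Brisco 4.166, Carrow 7.953.
Geometric-mean thresholds: Farrow √(1·2)=1.414, Brisco √(4·5)=4.472, Carrow √(7·8)=7.483.
Each quota rounded against its threshold gives Farrow 1, Brisco 4, Carrow 8 (total 13).

Farrow=1, Brisco=4, Carrow=8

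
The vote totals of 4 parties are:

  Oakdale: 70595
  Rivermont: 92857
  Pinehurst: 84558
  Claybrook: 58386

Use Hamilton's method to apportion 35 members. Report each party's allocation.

Oakdale 8, Rivermont 10, Pinehurst 10, Claybrook 7

Total 306396; standard divisor 306396/35 ≈ 8754.171.
Standard quotas: Oakdale 8.0642, Rivermont 10.6072, Pinehurst 9.6592, Claybrook 6.6695.
Lower quotas: Oakdale 8, Rivermont 10, Pinehurst 9, Claybrook 6 (sum 33, leaving 2 seats).
Remainders in descending order: Claybrook 0.6695, Pinehurst 0.6592, Rivermont 0.6072, Oakdale 0.0642.
Largest remainders: Claybrook, Pinehurst receive the extra seats.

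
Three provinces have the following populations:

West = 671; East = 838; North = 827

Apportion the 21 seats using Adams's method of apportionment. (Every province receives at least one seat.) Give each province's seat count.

West 6; East 8; North 7

Standard divisor 2336/21 ≈ 111.238; standard quotas: West 6.032, East 7.533, North 7.435.
Rounding up gives 7, 8, 8 = 23 seats, so the divisor must be adjusted.
With modified divisor 119: modified quotas West 5.639, East 7.042, North 6.950.
Rounding up: West 6, East 8, North 7 (total 21).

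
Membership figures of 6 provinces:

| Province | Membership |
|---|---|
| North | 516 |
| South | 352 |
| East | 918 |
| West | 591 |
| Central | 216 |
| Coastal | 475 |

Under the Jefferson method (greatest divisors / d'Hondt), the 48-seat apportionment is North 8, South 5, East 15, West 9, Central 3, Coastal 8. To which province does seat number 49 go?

Priority for the next seat is population ÷ (current seats + 1).
Priorities: North 57.333, South 58.667, East 57.375, West 59.100, Central 54.000, Coastal 52.778.
Highest priority: West.

West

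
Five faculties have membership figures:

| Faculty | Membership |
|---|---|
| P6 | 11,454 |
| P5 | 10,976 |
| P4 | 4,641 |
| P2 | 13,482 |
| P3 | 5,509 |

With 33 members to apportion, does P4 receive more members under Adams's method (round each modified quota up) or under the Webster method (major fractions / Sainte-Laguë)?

Adams: P6 8, P5 8, P4 4, P2 9, P3 4.
Webster: P6 8, P5 8, P4 3, P2 10, P3 4.
P4 gets 4 under Adams and 3 under Webster.

Adams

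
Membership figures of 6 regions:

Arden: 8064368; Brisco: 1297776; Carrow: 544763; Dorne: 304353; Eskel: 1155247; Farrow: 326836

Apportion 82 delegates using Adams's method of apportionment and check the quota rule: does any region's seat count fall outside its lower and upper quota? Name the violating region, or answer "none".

Arden

Standard quotas: Arden 56.552, Brisco 9.101, Carrow 3.820, Dorne 2.134, Eskel 8.101, Farrow 2.292.
Adams allocation: Arden 55, Brisco 9, Carrow 4, Dorne 3, Eskel 8, Farrow 3.
Arden has quota 56.552 (lower 56, upper 57) but receives 55 — outside the quota interval.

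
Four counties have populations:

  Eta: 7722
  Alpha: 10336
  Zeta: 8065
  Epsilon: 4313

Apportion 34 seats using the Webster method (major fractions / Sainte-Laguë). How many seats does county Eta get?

Standard divisor 30436/34 ≈ 895.176; standard quotas: Eta 8.626, Alpha 11.546, Zeta 9.009, Epsilon 4.818.
Rounding to the nearest integer gives 9, 12, 9, 5 = 35 seats, so the divisor must be adjusted.
With modified divisor 904: modified quotas Eta 8.542, Alpha 11.434, Zeta 8.921, Epsilon 4.771.
Rounding to the nearest integer: Eta 9, Alpha 11, Zeta 9, Epsilon 5 (total 34).
Eta receives 9.

9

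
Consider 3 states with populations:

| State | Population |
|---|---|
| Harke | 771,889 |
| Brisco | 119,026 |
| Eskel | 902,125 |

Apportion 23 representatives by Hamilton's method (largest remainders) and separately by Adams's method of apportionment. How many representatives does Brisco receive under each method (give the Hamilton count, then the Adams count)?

Hamilton: Harke 10, Brisco 1, Eskel 12.
Adams: Harke 10, Brisco 2, Eskel 11.
Brisco gets 1 under Hamilton and 2 under Adams.

1 and 2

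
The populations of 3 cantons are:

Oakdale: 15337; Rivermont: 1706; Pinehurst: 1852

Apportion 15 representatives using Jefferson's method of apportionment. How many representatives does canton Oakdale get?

Standard divisor 18895/15 ≈ 1259.667; standard quotas: Oakdale 12.175, Rivermont 1.354, Pinehurst 1.470.
Rounding down gives 12, 1, 1 = 14 seats, so the divisor must be adjusted.
With modified divisor 1100: modified quotas Oakdale 13.943, Rivermont 1.551, Pinehurst 1.684.
Rounding down: Oakdale 13, Rivermont 1, Pinehurst 1 (total 15).
Oakdale receives 13.

13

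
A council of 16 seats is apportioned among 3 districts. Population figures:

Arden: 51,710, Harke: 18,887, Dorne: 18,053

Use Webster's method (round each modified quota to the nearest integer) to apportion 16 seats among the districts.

Arden 10, Harke 3, Dorne 3

Standard divisor 88650/16 ≈ 5540.625; standard quotas: Arden 9.333, Harke 3.409, Dorne 3.258.
Rounding to the nearest integer gives 9, 3, 3 = 15 seats, so the divisor must be adjusted.
With modified divisor 5429.1: modified quotas Arden 9.525, Harke 3.479, Dorne 3.325.
Rounding to the nearest integer: Arden 10, Harke 3, Dorne 3 (total 16).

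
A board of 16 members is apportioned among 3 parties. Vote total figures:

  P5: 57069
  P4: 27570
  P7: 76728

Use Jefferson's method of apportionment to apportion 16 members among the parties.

P5=6, P4=2, P7=8

Standard divisor 161367/16 ≈ 10085.438; standard quotas: P5 5.659, P4 2.734, P7 7.608.
Rounding down gives 5, 2, 7 = 14 seats, so the divisor must be adjusted.
With modified divisor 9400: modified quotas P5 6.071, P4 2.933, P7 8.163.
Rounding down: P5 6, P4 2, P7 8 (total 16).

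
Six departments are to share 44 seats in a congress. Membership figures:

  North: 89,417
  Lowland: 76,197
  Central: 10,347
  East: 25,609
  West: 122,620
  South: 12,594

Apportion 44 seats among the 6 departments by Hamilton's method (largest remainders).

The standard divisor is 336784/44 ≈ 7654.182.
Standard quotas: North 11.6821, Lowland 9.9550, Central 1.3518, East 3.3458, West 16.0200, South 1.6454.
Lower quotas: North 11, Lowland 9, Central 1, East 3, West 16, South 1 (sum 41, leaving 3 seats).
Remainders in descending order: Lowland 0.9550, North 0.6821, South 0.6454, Central 0.3518, East 0.3458, West 0.0200.
The surplus seats go to Lowland, North, South.

North: 12; Lowland: 10; Central: 1; East: 3; West: 16; South: 2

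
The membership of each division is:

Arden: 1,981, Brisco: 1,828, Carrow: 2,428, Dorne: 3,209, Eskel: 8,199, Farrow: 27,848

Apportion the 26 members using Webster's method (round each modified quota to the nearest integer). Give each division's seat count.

Arden 1, Brisco 1, Carrow 1, Dorne 2, Eskel 5, Farrow 16

Standard divisor 45493/26 ≈ 1749.731; standard quotas: Arden 1.132, Brisco 1.045, Carrow 1.388, Dorne 1.834, Eskel 4.686, Farrow 15.916.
Rounding to the nearest integer gives Arden 1, Brisco 1, Carrow 1, Dorne 2, Eskel 5, Farrow 16 — total 26, matching the house size, so no adjustment is needed.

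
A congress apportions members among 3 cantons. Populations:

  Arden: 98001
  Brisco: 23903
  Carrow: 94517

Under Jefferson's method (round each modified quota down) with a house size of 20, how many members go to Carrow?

Standard divisor 216421/20 ≈ 10821.05; standard quotas: Arden 9.057, Brisco 2.209, Carrow 8.735.
Rounding down gives 9, 2, 8 = 19 seats, so the divisor must be adjusted.
With modified divisor 10200: modified quotas Arden 9.608, Brisco 2.343, Carrow 9.266.
Rounding down: Arden 9, Brisco 2, Carrow 9 (total 20).
Carrow receives 9.

9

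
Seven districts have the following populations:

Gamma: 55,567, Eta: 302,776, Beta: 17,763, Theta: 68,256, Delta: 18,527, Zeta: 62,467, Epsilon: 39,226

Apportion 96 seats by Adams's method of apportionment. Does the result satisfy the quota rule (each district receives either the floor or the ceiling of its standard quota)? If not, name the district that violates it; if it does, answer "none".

Standard quotas: Gamma 9.448, Eta 51.483, Beta 3.020, Theta 11.606, Delta 3.150, Zeta 10.622, Epsilon 6.670.
Adams allocation: Gamma 9, Eta 50, Beta 3, Theta 12, Delta 4, Zeta 11, Epsilon 7.
Eta has quota 51.483 (lower 51, upper 52) but receives 50 — outside the quota interval.

Eta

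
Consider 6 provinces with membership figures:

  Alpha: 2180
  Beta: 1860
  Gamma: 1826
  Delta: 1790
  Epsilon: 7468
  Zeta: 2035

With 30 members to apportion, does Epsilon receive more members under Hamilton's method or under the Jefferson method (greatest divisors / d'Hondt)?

Hamilton: Alpha 4, Beta 3, Gamma 3, Delta 3, Epsilon 13, Zeta 4.
Jefferson: Alpha 4, Beta 3, Gamma 3, Delta 3, Epsilon 14, Zeta 3.
Epsilon gets 13 under Hamilton and 14 under Jefferson.

Jefferson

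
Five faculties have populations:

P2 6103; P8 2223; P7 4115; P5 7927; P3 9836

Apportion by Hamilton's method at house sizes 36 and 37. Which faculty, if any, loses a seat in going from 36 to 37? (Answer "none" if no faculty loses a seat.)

none

At 36 seats: P2 7, P8 3, P7 5, P5 9, P3 12.
At 37 seats: P2 7, P8 3, P7 5, P5 10, P3 12.
No faculty's allocation decreased.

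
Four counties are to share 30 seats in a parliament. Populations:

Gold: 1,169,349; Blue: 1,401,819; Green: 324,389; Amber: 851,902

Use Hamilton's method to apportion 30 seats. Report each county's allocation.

Gold 9, Blue 11, Green 3, Amber 7

The standard divisor is 3747459/30 ≈ 124915.3.
Standard quotas: Gold 9.3611, Blue 11.2222, Green 2.5969, Amber 6.8198.
Lower quotas: Gold 9, Blue 11, Green 2, Amber 6 (sum 28, leaving 2 seats).
Remainders in descending order: Amber 0.8198, Green 0.5969, Gold 0.3611, Blue 0.2222.
Largest remainders: Amber, Green receive the extra seats.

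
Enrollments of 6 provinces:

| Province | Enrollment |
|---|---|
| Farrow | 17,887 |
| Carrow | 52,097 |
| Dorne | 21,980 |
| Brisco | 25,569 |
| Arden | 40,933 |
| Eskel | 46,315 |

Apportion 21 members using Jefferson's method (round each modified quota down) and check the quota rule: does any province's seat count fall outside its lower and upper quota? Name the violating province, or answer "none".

Standard quotas: Farrow 1.834, Carrow 5.342, Dorne 2.254, Brisco 2.622, Arden 4.198, Eskel 4.750.
Jefferson allocation: Farrow 2, Carrow 6, Dorne 2, Brisco 2, Arden 4, Eskel 5.
Every allocation lies between the lower and upper quota.

none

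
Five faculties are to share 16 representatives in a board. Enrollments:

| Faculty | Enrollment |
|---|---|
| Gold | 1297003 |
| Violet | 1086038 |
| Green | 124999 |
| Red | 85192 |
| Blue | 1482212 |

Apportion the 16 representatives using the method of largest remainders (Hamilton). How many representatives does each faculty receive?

Gold 5; Violet 4; Green 1; Red 0; Blue 6

The standard divisor is 4075444/16 ≈ 254715.25.
Standard quotas: Gold 5.0920, Violet 4.2637, Green 0.4907, Red 0.3345, Blue 5.8191.
Lower quotas: Gold 5, Violet 4, Green 0, Red 0, Blue 5 (sum 14, leaving 2 seats).
Remainders in descending order: Blue 0.8191, Green 0.4907, Red 0.3345, Violet 0.2637, Gold 0.0920.
The surplus seats go to Blue, Green.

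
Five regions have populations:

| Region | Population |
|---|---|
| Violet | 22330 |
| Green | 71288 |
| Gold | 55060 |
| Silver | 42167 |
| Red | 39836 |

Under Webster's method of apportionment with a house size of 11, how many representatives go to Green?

3

Standard divisor 230681/11 ≈ 20971; standard quotas: Violet 1.065, Green 3.399, Gold 2.626, Silver 2.011, Red 1.900.
Rounding to the nearest integer gives Violet 1, Green 3, Gold 3, Silver 2, Red 2 — total 11, matching the house size, so no adjustment is needed.
Green receives 3.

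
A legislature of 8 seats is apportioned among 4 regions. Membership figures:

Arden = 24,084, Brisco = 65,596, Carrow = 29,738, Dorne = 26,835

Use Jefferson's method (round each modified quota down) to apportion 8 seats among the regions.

Standard divisor 146253/8 ≈ 18281.625; standard quotas: Arden 1.317, Brisco 3.588, Carrow 1.627, Dorne 1.468.
Rounding down gives 1, 3, 1, 1 = 6 seats, so the divisor must be adjusted.
With modified divisor 14100: modified quotas Arden 1.708, Brisco 4.652, Carrow 2.109, Dorne 1.903.
Rounding down: Arden 1, Brisco 4, Carrow 2, Dorne 1 (total 8).

Arden 1; Brisco 4; Carrow 2; Dorne 1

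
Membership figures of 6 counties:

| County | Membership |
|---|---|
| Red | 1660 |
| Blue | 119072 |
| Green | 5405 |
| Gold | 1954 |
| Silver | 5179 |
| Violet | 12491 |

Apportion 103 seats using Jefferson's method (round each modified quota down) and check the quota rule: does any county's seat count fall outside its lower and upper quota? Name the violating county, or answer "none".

Standard quotas: Red 1.173, Blue 84.141, Green 3.819, Gold 1.381, Silver 3.660, Violet 8.827.
Jefferson allocation: Red 1, Blue 86, Green 3, Gold 1, Silver 3, Violet 9.
Blue has quota 84.141 (lower 84, upper 85) but receives 86 — outside the quota interval.

Blue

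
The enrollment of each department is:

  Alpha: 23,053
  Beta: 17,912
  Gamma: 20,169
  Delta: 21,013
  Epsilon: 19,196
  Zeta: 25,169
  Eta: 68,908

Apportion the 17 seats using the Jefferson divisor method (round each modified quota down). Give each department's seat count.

Standard divisor 195420/17 ≈ 11495.294; standard quotas: Alpha 2.005, Beta 1.558, Gamma 1.755, Delta 1.828, Epsilon 1.670, Zeta 2.190, Eta 5.994.
Rounding down gives 2, 1, 1, 1, 1, 2, 5 = 13 seats, so the divisor must be adjusted.
With modified divisor 9700: modified quotas Alpha 2.377, Beta 1.847, Gamma 2.079, Delta 2.166, Epsilon 1.979, Zeta 2.595, Eta 7.104.
Rounding down: Alpha 2, Beta 1, Gamma 2, Delta 2, Epsilon 1, Zeta 2, Eta 7 (total 17).

Alpha 2, Beta 1, Gamma 2, Delta 2, Epsilon 1, Zeta 2, Eta 7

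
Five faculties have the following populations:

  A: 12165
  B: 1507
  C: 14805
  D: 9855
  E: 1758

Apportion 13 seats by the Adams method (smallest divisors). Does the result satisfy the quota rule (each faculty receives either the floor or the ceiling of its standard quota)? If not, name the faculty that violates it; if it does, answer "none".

Standard quotas: A 3.945, B 0.489, C 4.801, D 3.196, E 0.570.
Adams allocation: A 4, B 1, C 4, D 3, E 1.
Every allocation lies between the lower and upper quota.

none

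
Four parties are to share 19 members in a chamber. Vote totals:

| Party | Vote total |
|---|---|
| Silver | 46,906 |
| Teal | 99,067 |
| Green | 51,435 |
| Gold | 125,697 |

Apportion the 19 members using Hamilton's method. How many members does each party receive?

Silver 3, Teal 6, Green 3, Gold 7

Total 323105; standard divisor 323105/19 ≈ 17005.526.
Standard quotas: Silver 2.7583, Teal 5.8256, Green 3.0246, Gold 7.3915.
Lower quotas: Silver 2, Teal 5, Green 3, Gold 7 (sum 17, leaving 2 seats).
Remainders in descending order: Teal 0.8256, Silver 0.7583, Gold 0.3915, Green 0.0246.
The surplus seats go to Teal, Silver.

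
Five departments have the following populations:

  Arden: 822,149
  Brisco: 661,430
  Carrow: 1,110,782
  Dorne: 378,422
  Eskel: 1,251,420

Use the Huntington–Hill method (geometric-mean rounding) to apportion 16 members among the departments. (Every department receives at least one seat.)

With divisor 268806: modified quotas Arden 3.059, Brisco 2.461, Carrow 4.132, Dorne 1.408, Eskel 4.655.
Geometric-mean thresholds: Arden √(3·4)=3.464, Brisco √(2·3)=2.449, Carrow √(4·5)=4.472, Dorne √(1·2)=1.414, Eskel √(4·5)=4.472.
Each quota rounded against its threshold gives Arden 3, Brisco 3, Carrow 4, Dorne 1, Eskel 5 (total 16).

Arden 3, Brisco 3, Carrow 4, Dorne 1, Eskel 5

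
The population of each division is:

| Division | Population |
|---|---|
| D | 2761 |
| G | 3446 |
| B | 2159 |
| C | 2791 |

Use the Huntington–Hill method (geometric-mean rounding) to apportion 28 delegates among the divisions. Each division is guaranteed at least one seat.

D 7; G 9; B 5; C 7

With divisor 400: modified quotas D 6.902, G 8.615, B 5.397, C 6.978.
Geometric-mean thresholds: D √(6·7)=6.481, G √(8·9)=8.485, B √(5·6)=5.477, C √(6·7)=6.481.
Each quota rounded against its threshold gives D 7, G 9, B 5, C 7 (total 28).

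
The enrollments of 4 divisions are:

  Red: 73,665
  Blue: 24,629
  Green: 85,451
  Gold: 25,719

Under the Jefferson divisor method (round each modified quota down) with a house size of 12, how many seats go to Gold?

Standard divisor 209464/12 ≈ 17455.333; standard quotas: Red 4.220, Blue 1.411, Green 4.895, Gold 1.473.
Rounding down gives 4, 1, 4, 1 = 10 seats, so the divisor must be adjusted.
With modified divisor 14500: modified quotas Red 5.080, Blue 1.699, Green 5.893, Gold 1.774.
Rounding down: Red 5, Blue 1, Green 5, Gold 1 (total 12).
Gold receives 1.

1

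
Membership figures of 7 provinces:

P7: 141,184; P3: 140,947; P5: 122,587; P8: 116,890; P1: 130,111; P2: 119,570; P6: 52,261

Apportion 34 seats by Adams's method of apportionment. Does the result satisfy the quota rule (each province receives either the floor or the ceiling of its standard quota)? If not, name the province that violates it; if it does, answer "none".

Standard quotas: P7 5.829, P3 5.819, P5 5.061, P8 4.826, P1 5.372, P2 4.936, P6 2.158.
Adams allocation: P7 6, P3 6, P5 5, P8 5, P1 5, P2 5, P6 2.
Every allocation lies between the lower and upper quota.

none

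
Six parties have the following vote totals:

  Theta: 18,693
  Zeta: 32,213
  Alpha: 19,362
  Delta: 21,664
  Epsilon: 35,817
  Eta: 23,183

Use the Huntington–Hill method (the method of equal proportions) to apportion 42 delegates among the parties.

With divisor 3556: modified quotas Theta 5.257, Zeta 9.059, Alpha 5.445, Delta 6.092, Epsilon 10.072, Eta 6.519.
Geometric-mean thresholds: Theta √(5·6)=5.477, Zeta √(9·10)=9.487, Alpha √(5·6)=5.477, Delta √(6·7)=6.481, Epsilon √(10·11)=10.488, Eta √(6·7)=6.481.
Each quota rounded against its threshold gives Theta 5, Zeta 9, Alpha 5, Delta 6, Epsilon 10, Eta 7 (total 42).

Theta 5, Zeta 9, Alpha 5, Delta 6, Epsilon 10, Eta 7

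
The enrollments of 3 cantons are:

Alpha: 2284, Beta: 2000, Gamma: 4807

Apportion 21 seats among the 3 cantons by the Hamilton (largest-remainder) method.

The standard divisor is 9091/21 ≈ 432.905.
Standard quotas: Alpha 5.276, Beta 4.620, Gamma 11.104.
Lower quotas: Alpha 5, Beta 4, Gamma 11 (sum 20, leaving 1 seat).
Remainders in descending order: Beta 0.620, Alpha 0.276, Gamma 0.104.
Largest remainder: Beta receives the extra seat.

Alpha 5; Beta 5; Gamma 11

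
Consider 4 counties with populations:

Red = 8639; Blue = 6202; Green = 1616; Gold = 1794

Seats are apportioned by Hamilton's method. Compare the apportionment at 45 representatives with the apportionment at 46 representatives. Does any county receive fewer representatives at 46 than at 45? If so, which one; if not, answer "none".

Gold

At 45 seats: Red 21, Blue 15, Green 4, Gold 5.
At 46 seats: Red 22, Blue 16, Green 4, Gold 4.
Gold drops from 5 to 4.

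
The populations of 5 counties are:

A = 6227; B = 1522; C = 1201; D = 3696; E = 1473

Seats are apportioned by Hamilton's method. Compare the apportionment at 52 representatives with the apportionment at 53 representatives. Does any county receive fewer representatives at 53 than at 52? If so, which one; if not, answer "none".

none

At 52 seats: A 23, B 6, C 4, D 14, E 5.
At 53 seats: A 23, B 6, C 4, D 14, E 6.
No county's allocation decreased.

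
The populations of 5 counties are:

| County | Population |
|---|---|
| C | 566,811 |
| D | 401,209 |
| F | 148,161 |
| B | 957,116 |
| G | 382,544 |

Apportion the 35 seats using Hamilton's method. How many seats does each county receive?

Total 2455841; standard divisor 2455841/35 ≈ 70166.886.
Standard quotas: C 8.0780, D 5.7179, F 2.1116, B 13.6406, G 5.4519.
Lower quotas: C 8, D 5, F 2, B 13, G 5 (sum 33, leaving 2 seats).
Remainders in descending order: D 0.7179, B 0.6406, G 0.4519, F 0.1116, C 0.0780.
Largest remainders: D, B receive the extra seats.

C: 8; D: 6; F: 2; B: 14; G: 5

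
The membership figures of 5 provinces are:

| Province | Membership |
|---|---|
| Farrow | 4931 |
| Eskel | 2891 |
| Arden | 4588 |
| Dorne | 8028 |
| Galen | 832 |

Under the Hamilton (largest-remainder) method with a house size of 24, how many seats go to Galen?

Total 21270; standard divisor 21270/24 ≈ 886.25.
Standard quotas: Farrow 5.5639, Eskel 3.2621, Arden 5.1769, Dorne 9.0584, Galen 0.9388.
Lower quotas: Farrow 5, Eskel 3, Arden 5, Dorne 9, Galen 0 (sum 22, leaving 2 seats).
Remainders in descending order: Galen 0.9388, Farrow 0.5639, Eskel 0.2621, Arden 0.1769, Dorne 0.0584.
Largest remainders: Galen, Farrow receive the extra seats.
Galen receives 1.

1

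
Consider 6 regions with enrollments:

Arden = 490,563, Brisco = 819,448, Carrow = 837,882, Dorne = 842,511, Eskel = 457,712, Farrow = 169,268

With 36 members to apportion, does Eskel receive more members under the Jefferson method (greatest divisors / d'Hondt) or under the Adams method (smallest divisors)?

Jefferson: Arden 5, Brisco 8, Carrow 9, Dorne 9, Eskel 4, Farrow 1.
Adams: Arden 5, Brisco 8, Carrow 8, Dorne 8, Eskel 5, Farrow 2.
Eskel gets 4 under Jefferson and 5 under Adams.

Adams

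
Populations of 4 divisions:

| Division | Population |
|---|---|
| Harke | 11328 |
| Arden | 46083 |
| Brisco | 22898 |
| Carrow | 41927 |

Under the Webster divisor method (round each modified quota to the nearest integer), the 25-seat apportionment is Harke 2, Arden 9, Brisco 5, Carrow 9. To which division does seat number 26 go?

Arden

Priority for the next seat is population ÷ (current seats + 0.5).
Priorities: Harke 4531.200, Arden 4850.842, Brisco 4163.273, Carrow 4413.368.
Highest priority: Arden.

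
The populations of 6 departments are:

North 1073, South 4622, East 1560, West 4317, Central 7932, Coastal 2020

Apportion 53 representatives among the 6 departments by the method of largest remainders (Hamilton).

North=3, South=11, East=4, West=11, Central=19, Coastal=5

The standard divisor is 21524/53 ≈ 406.113.
Standard quotas: North 2.6421, South 11.3811, East 3.8413, West 10.6300, Central 19.5315, Coastal 4.9740.
Lower quotas: North 2, South 11, East 3, West 10, Central 19, Coastal 4 (sum 49, leaving 4 seats).
Remainders in descending order: Coastal 0.9740, East 0.8413, North 0.6421, West 0.6300, Central 0.5315, South 0.3811.
Largest remainders: Coastal, East, North, West receive the extra seats.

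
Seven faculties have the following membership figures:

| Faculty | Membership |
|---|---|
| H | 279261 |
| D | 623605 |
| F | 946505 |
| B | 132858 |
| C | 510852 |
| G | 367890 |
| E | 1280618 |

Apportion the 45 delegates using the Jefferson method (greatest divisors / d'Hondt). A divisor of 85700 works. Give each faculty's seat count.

With modified divisor 85700: modified quotas H 3.259, D 7.277, F 11.044, B 1.550, C 5.961, G 4.293, E 14.943.
Rounding down: H 3, D 7, F 11, B 1, C 5, G 4, E 14 (total 45).

H 3, D 7, F 11, B 1, C 5, G 4, E 14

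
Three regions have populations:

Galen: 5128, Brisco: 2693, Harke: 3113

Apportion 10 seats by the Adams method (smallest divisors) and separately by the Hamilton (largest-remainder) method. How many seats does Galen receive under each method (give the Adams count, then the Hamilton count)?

Adams: Galen 4, Brisco 3, Harke 3.
Hamilton: Galen 5, Brisco 2, Harke 3.
Galen gets 4 under Adams and 5 under Hamilton.

4 and 5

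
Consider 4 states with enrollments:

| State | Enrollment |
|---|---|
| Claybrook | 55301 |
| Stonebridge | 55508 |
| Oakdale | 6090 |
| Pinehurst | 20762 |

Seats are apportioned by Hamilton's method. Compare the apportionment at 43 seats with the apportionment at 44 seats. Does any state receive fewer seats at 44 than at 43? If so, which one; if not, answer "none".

At 43 seats: Claybrook 17, Stonebridge 17, Oakdale 2, Pinehurst 7.
At 44 seats: Claybrook 18, Stonebridge 18, Oakdale 2, Pinehurst 6.
Pinehurst drops from 7 to 6.

Pinehurst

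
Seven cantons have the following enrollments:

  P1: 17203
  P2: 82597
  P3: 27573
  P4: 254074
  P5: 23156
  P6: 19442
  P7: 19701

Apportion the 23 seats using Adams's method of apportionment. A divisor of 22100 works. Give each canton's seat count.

With modified divisor 22100: modified quotas P1 0.778, P2 3.737, P3 1.248, P4 11.497, P5 1.048, P6 0.880, P7 0.891.
Rounding up: P1 1, P2 4, P3 2, P4 12, P5 2, P6 1, P7 1 (total 23).

P1 1, P2 4, P3 2, P4 12, P5 2, P6 1, P7 1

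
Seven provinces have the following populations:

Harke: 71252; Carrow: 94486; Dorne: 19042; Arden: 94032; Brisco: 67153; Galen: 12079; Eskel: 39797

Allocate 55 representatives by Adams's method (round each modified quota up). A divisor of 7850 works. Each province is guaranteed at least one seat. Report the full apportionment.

With modified divisor 7850: modified quotas Harke 9.077, Carrow 12.036, Dorne 2.426, Arden 11.979, Brisco 8.555, Galen 1.539, Eskel 5.070.
Rounding up: Harke 10, Carrow 13, Dorne 3, Arden 12, Brisco 9, Galen 2, Eskel 6 (total 55).

Harke: 10; Carrow: 13; Dorne: 3; Arden: 12; Brisco: 9; Galen: 2; Eskel: 6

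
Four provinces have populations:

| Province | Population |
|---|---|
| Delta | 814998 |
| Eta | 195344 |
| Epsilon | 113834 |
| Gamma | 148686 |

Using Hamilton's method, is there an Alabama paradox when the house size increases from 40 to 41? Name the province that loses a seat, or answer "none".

none

At 40 seats: Delta 26, Eta 6, Epsilon 3, Gamma 5.
At 41 seats: Delta 26, Eta 6, Epsilon 4, Gamma 5.
No province's allocation decreased.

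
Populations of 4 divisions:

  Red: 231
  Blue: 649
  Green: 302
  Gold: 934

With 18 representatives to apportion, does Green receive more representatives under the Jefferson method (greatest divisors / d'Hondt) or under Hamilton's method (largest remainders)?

Jefferson: Red 2, Blue 6, Green 2, Gold 8.
Hamilton: Red 2, Blue 5, Green 3, Gold 8.
Green gets 2 under Jefferson and 3 under Hamilton.

Hamilton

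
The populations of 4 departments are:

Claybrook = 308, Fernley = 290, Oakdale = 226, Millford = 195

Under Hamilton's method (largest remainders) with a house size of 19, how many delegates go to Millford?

4

The standard divisor is 1019/19 ≈ 53.632.
Standard quotas: Claybrook 5.743, Fernley 5.407, Oakdale 4.214, Millford 3.636.
Lower quotas: Claybrook 5, Fernley 5, Oakdale 4, Millford 3 (sum 17, leaving 2 seats).
Remainders in descending order: Claybrook 0.743, Millford 0.636, Fernley 0.407, Oakdale 0.214.
Largest remainders: Claybrook, Millford receive the extra seats.
Millford receives 4.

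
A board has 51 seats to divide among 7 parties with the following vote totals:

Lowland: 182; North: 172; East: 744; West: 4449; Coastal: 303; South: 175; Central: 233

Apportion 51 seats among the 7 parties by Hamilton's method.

Lowland: 2, North: 1, East: 6, West: 36, Coastal: 3, South: 1, Central: 2

Standard divisor: 6258 ÷ 51 ≈ 122.706.
Standard quotas: Lowland 1.483, North 1.402, East 6.063, West 36.257, Coastal 2.469, South 1.426, Central 1.899.
Lower quotas: Lowland 1, North 1, East 6, West 36, Coastal 2, South 1, Central 1 (sum 48, leaving 3 seats).
Remainders in descending order: Central 0.899, Lowland 0.483, Coastal 0.469, South 0.426, North 0.402, West 0.257, East 0.063.
The surplus seats go to Central, Lowland, Coastal.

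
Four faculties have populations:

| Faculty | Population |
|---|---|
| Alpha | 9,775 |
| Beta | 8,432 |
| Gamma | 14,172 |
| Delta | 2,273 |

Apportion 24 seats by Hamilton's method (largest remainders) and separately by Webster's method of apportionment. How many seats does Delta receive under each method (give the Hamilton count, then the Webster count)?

Hamilton: Alpha 7, Beta 6, Gamma 10, Delta 1.
Webster: Alpha 7, Beta 6, Gamma 9, Delta 2.
Delta gets 1 under Hamilton and 2 under Webster.

1 and 2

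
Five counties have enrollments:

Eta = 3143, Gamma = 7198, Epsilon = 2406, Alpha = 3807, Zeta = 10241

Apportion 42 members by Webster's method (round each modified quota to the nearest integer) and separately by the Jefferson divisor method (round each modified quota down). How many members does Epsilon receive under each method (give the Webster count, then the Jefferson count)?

4 and 3

Webster: Eta 5, Gamma 11, Epsilon 4, Alpha 6, Zeta 16.
Jefferson: Eta 5, Gamma 11, Epsilon 3, Alpha 6, Zeta 17.
Epsilon gets 4 under Webster and 3 under Jefferson.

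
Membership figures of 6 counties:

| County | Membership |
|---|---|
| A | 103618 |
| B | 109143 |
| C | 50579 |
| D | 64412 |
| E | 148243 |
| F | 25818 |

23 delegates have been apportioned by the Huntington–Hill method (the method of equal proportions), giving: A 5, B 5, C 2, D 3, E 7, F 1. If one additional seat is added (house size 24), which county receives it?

C

Priority for the next seat is population ÷ (√(s·(s+1))).
Priorities: A 18917.972, B 19926.694, C 20648.790, D 18594.143, E 19809.804, F 18256.083.
Highest priority: C.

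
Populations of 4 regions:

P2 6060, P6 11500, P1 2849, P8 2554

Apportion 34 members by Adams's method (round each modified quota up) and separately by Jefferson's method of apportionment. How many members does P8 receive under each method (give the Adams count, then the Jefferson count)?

Adams: P2 9, P6 17, P1 4, P8 4.
Jefferson: P2 9, P6 18, P1 4, P8 3.
P8 gets 4 under Adams and 3 under Jefferson.

4 and 3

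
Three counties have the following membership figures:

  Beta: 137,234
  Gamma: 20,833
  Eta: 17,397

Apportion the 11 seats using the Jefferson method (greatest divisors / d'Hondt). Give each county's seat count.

Standard divisor 175464/11 ≈ 15951.273; standard quotas: Beta 8.603, Gamma 1.306, Eta 1.091.
Rounding down gives 8, 1, 1 = 10 seats, so the divisor must be adjusted.
With modified divisor 14500: modified quotas Beta 9.464, Gamma 1.437, Eta 1.200.
Rounding down: Beta 9, Gamma 1, Eta 1 (total 11).

Beta=9, Gamma=1, Eta=1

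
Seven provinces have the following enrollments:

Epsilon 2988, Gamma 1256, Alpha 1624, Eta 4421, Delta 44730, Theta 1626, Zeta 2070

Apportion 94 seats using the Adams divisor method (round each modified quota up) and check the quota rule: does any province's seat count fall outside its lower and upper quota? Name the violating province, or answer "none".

Delta

Standard quotas: Epsilon 4.784, Gamma 2.011, Alpha 2.600, Eta 7.078, Delta 71.611, Theta 2.603, Zeta 3.314.
Adams allocation: Epsilon 5, Gamma 2, Alpha 3, Eta 7, Delta 70, Theta 3, Zeta 4.
Delta has quota 71.611 (lower 71, upper 72) but receives 70 — outside the quota interval.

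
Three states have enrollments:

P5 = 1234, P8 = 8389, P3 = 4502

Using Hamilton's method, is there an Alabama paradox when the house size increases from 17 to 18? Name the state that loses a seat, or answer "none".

P5

At 17 seats: P5 2, P8 10, P3 5.
At 18 seats: P5 1, P8 11, P3 6.
P5 drops from 2 to 1.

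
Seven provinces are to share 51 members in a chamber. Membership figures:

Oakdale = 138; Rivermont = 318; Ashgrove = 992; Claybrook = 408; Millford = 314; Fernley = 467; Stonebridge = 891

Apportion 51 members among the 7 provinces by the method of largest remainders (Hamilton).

Oakdale: 2; Rivermont: 5; Ashgrove: 14; Claybrook: 6; Millford: 4; Fernley: 7; Stonebridge: 13

The standard divisor is 3528/51 ≈ 69.176.
Standard quotas: Oakdale 1.995, Rivermont 4.597, Ashgrove 14.340, Claybrook 5.898, Millford 4.539, Fernley 6.751, Stonebridge 12.880.
Lower quotas: Oakdale 1, Rivermont 4, Ashgrove 14, Claybrook 5, Millford 4, Fernley 6, Stonebridge 12 (sum 46, leaving 5 seats).
Remainders in descending order: Oakdale 0.995, Claybrook 0.898, Stonebridge 0.880, Fernley 0.751, Rivermont 0.597, Millford 0.539, Ashgrove 0.340.
Largest remainders: Oakdale, Claybrook, Stonebridge, Fernley, Rivermont receive the extra seats.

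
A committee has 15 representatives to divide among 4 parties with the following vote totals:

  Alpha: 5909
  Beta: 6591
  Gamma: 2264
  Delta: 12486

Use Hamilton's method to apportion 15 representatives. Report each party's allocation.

Standard divisor: 27250 ÷ 15 ≈ 1816.667.
Standard quotas: Alpha 3.2527, Beta 3.6281, Gamma 1.2462, Delta 6.8730.
Lower quotas: Alpha 3, Beta 3, Gamma 1, Delta 6 (sum 13, leaving 2 seats).
Remainders in descending order: Delta 0.8730, Beta 0.6281, Alpha 0.2527, Gamma 0.2462.
The surplus seats go to Delta, Beta.

Alpha 3; Beta 4; Gamma 1; Delta 7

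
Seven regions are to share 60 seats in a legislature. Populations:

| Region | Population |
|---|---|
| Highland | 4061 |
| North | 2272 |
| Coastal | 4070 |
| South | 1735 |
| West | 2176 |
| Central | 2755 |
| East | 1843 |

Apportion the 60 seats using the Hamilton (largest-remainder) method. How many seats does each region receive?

The standard divisor is 18912/60 ≈ 315.2.
Standard quotas: Highland 12.884, North 7.208, Coastal 12.912, South 5.504, West 6.904, Central 8.740, East 5.847.
Lower quotas: Highland 12, North 7, Coastal 12, South 5, West 6, Central 8, East 5 (sum 55, leaving 5 seats).
Remainders in descending order: Coastal 0.912, West 0.904, Highland 0.884, East 0.847, Central 0.740, South 0.504, North 0.208.
Largest remainders: Coastal, West, Highland, East, Central receive the extra seats.

Highland=13, North=7, Coastal=13, South=5, West=7, Central=9, East=6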